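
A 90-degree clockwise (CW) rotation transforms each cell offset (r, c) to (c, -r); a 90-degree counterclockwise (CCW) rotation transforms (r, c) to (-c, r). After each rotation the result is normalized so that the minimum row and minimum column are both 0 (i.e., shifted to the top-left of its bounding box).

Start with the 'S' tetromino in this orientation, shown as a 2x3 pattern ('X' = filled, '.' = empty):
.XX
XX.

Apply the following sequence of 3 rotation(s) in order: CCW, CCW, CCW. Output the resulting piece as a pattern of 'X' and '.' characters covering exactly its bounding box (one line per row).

Answer: X.
XX
.X

Derivation:
Start:
.XX
XX.
After rotation 1 (CCW):
X.
XX
.X
After rotation 2 (CCW):
.XX
XX.
After rotation 3 (CCW):
X.
XX
.X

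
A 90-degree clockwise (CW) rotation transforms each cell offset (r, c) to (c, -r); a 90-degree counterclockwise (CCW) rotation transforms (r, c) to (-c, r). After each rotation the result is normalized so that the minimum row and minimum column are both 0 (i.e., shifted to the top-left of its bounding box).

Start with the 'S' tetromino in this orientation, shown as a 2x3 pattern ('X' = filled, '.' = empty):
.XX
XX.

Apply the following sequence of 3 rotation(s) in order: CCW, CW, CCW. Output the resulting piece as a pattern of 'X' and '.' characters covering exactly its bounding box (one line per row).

Start:
.XX
XX.
After rotation 1 (CCW):
X.
XX
.X
After rotation 2 (CW):
.XX
XX.
After rotation 3 (CCW):
X.
XX
.X

Answer: X.
XX
.X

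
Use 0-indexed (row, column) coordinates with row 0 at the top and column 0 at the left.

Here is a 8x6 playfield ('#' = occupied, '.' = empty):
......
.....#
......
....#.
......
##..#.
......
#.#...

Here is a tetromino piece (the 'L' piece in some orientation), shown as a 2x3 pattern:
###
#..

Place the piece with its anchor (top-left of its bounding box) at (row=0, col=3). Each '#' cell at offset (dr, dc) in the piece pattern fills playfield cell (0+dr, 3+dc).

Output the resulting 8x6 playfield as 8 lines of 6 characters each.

Fill (0+0,3+0) = (0,3)
Fill (0+0,3+1) = (0,4)
Fill (0+0,3+2) = (0,5)
Fill (0+1,3+0) = (1,3)

Answer: ...###
...#.#
......
....#.
......
##..#.
......
#.#...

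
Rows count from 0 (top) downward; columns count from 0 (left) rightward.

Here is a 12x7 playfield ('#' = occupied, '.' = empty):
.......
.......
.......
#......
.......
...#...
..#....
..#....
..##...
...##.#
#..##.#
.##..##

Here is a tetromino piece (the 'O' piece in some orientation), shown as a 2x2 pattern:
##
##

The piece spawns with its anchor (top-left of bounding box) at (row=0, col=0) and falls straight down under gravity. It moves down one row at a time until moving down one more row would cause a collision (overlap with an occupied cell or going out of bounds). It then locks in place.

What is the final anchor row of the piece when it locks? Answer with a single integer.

Answer: 1

Derivation:
Spawn at (row=0, col=0). Try each row:
  row 0: fits
  row 1: fits
  row 2: blocked -> lock at row 1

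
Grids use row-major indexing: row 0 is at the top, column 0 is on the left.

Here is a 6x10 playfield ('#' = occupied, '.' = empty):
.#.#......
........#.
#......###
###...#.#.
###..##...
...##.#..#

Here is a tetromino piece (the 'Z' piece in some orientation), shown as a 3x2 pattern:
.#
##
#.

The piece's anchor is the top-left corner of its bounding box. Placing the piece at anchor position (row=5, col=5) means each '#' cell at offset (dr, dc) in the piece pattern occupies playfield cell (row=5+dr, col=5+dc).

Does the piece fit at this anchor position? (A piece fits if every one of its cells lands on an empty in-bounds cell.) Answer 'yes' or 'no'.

Answer: no

Derivation:
Check each piece cell at anchor (5, 5):
  offset (0,1) -> (5,6): occupied ('#') -> FAIL
  offset (1,0) -> (6,5): out of bounds -> FAIL
  offset (1,1) -> (6,6): out of bounds -> FAIL
  offset (2,0) -> (7,5): out of bounds -> FAIL
All cells valid: no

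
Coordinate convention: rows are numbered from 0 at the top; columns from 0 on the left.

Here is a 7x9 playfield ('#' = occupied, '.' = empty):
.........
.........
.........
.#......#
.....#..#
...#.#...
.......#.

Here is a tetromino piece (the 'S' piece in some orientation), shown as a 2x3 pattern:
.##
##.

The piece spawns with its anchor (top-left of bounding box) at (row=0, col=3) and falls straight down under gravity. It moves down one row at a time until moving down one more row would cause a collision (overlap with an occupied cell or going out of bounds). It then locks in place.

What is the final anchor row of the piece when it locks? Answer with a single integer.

Answer: 3

Derivation:
Spawn at (row=0, col=3). Try each row:
  row 0: fits
  row 1: fits
  row 2: fits
  row 3: fits
  row 4: blocked -> lock at row 3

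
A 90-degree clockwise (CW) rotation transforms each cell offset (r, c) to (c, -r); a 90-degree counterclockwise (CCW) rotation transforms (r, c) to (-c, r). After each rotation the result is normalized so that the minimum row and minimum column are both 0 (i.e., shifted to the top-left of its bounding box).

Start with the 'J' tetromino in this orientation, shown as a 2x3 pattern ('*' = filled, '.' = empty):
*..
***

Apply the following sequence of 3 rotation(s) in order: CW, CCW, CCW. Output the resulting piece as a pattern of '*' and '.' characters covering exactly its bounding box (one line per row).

Answer: .*
.*
**

Derivation:
Start:
*..
***
After rotation 1 (CW):
**
*.
*.
After rotation 2 (CCW):
*..
***
After rotation 3 (CCW):
.*
.*
**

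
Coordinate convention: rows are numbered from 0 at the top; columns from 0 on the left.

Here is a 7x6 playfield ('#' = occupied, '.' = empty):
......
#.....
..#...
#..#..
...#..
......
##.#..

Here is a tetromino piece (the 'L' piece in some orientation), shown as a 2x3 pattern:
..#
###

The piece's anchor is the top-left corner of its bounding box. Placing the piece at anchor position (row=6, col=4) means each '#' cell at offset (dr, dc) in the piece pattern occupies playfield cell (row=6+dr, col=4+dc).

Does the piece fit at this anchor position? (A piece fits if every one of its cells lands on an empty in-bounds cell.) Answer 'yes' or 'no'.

Check each piece cell at anchor (6, 4):
  offset (0,2) -> (6,6): out of bounds -> FAIL
  offset (1,0) -> (7,4): out of bounds -> FAIL
  offset (1,1) -> (7,5): out of bounds -> FAIL
  offset (1,2) -> (7,6): out of bounds -> FAIL
All cells valid: no

Answer: no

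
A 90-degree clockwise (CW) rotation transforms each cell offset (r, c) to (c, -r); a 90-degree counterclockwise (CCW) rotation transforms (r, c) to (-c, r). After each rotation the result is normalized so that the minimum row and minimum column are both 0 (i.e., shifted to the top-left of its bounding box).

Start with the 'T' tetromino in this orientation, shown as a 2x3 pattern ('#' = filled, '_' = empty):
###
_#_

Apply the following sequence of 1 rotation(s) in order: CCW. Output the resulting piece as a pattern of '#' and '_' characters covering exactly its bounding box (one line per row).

Start:
###
_#_
After rotation 1 (CCW):
#_
##
#_

Answer: #_
##
#_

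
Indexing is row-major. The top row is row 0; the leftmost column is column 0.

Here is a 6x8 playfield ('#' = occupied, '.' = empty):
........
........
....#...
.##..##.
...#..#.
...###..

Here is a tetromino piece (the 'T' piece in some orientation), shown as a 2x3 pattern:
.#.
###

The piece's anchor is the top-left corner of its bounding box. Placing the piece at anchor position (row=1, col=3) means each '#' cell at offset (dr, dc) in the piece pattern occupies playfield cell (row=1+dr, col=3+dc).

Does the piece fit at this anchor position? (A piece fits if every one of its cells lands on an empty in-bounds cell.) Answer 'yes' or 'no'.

Answer: no

Derivation:
Check each piece cell at anchor (1, 3):
  offset (0,1) -> (1,4): empty -> OK
  offset (1,0) -> (2,3): empty -> OK
  offset (1,1) -> (2,4): occupied ('#') -> FAIL
  offset (1,2) -> (2,5): empty -> OK
All cells valid: no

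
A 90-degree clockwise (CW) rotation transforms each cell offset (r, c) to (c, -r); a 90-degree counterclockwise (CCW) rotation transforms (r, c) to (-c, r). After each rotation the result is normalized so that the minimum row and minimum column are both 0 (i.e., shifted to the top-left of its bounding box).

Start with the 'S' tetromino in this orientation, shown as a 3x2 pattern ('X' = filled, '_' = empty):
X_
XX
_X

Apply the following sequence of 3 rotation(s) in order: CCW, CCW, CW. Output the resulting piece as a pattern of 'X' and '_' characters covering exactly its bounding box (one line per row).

Answer: _XX
XX_

Derivation:
Start:
X_
XX
_X
After rotation 1 (CCW):
_XX
XX_
After rotation 2 (CCW):
X_
XX
_X
After rotation 3 (CW):
_XX
XX_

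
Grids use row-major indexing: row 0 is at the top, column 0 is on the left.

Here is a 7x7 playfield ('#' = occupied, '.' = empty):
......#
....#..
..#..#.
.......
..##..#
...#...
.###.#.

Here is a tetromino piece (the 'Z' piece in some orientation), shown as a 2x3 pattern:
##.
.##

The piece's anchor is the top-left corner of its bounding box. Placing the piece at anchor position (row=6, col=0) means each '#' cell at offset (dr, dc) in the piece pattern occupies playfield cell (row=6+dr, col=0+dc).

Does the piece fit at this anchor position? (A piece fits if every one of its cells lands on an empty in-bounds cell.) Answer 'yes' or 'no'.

Answer: no

Derivation:
Check each piece cell at anchor (6, 0):
  offset (0,0) -> (6,0): empty -> OK
  offset (0,1) -> (6,1): occupied ('#') -> FAIL
  offset (1,1) -> (7,1): out of bounds -> FAIL
  offset (1,2) -> (7,2): out of bounds -> FAIL
All cells valid: no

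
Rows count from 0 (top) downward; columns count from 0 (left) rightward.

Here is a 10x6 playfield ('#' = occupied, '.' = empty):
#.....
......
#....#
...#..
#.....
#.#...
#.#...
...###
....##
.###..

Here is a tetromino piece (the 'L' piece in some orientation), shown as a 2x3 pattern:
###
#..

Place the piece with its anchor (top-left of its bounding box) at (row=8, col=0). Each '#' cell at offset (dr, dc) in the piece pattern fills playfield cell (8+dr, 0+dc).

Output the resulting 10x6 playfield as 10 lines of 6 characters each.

Answer: #.....
......
#....#
...#..
#.....
#.#...
#.#...
...###
###.##
####..

Derivation:
Fill (8+0,0+0) = (8,0)
Fill (8+0,0+1) = (8,1)
Fill (8+0,0+2) = (8,2)
Fill (8+1,0+0) = (9,0)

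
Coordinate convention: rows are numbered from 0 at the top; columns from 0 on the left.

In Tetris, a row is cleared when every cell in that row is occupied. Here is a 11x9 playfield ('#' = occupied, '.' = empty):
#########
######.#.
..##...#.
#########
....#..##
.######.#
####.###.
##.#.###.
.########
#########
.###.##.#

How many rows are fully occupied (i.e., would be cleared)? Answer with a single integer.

Check each row:
  row 0: 0 empty cells -> FULL (clear)
  row 1: 2 empty cells -> not full
  row 2: 6 empty cells -> not full
  row 3: 0 empty cells -> FULL (clear)
  row 4: 6 empty cells -> not full
  row 5: 2 empty cells -> not full
  row 6: 2 empty cells -> not full
  row 7: 3 empty cells -> not full
  row 8: 1 empty cell -> not full
  row 9: 0 empty cells -> FULL (clear)
  row 10: 3 empty cells -> not full
Total rows cleared: 3

Answer: 3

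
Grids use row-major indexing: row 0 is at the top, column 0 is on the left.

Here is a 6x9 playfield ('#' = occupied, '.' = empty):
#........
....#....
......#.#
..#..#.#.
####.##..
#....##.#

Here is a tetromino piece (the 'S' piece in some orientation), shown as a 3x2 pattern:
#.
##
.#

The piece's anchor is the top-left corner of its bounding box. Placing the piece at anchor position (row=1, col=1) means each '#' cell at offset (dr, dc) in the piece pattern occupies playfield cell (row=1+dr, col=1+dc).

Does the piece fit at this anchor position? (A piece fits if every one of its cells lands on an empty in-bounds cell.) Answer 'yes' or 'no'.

Check each piece cell at anchor (1, 1):
  offset (0,0) -> (1,1): empty -> OK
  offset (1,0) -> (2,1): empty -> OK
  offset (1,1) -> (2,2): empty -> OK
  offset (2,1) -> (3,2): occupied ('#') -> FAIL
All cells valid: no

Answer: no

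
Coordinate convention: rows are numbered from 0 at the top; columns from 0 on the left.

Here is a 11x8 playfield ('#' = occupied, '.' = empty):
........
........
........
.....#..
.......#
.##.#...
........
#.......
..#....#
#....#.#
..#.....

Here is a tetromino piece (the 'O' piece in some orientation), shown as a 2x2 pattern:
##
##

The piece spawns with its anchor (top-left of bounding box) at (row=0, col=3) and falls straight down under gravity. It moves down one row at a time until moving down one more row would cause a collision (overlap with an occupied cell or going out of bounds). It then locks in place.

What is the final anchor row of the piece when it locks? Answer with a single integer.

Answer: 3

Derivation:
Spawn at (row=0, col=3). Try each row:
  row 0: fits
  row 1: fits
  row 2: fits
  row 3: fits
  row 4: blocked -> lock at row 3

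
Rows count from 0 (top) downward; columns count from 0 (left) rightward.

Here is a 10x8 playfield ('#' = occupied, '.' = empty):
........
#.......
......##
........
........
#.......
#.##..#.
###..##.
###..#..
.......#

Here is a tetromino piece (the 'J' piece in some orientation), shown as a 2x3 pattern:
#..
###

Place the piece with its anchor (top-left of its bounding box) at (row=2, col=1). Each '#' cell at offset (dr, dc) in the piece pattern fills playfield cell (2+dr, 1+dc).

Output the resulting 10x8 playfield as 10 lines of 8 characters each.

Answer: ........
#.......
.#....##
.###....
........
#.......
#.##..#.
###..##.
###..#..
.......#

Derivation:
Fill (2+0,1+0) = (2,1)
Fill (2+1,1+0) = (3,1)
Fill (2+1,1+1) = (3,2)
Fill (2+1,1+2) = (3,3)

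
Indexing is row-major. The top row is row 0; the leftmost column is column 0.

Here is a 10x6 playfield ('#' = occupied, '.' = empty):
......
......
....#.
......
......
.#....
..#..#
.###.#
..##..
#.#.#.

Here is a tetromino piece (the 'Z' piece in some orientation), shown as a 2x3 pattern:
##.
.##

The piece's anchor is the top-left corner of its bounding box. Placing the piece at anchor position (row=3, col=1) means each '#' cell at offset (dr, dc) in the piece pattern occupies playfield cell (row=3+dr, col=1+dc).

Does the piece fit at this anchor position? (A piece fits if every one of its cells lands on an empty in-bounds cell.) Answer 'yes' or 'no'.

Answer: yes

Derivation:
Check each piece cell at anchor (3, 1):
  offset (0,0) -> (3,1): empty -> OK
  offset (0,1) -> (3,2): empty -> OK
  offset (1,1) -> (4,2): empty -> OK
  offset (1,2) -> (4,3): empty -> OK
All cells valid: yes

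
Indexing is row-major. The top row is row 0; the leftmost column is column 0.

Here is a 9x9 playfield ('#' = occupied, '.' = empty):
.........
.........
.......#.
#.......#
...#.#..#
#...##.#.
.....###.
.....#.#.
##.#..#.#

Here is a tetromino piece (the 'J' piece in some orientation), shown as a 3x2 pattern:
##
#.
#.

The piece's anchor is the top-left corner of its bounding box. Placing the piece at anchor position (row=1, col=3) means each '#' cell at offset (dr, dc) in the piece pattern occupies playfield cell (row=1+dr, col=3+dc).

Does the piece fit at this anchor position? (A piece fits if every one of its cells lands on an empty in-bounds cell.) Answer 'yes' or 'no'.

Check each piece cell at anchor (1, 3):
  offset (0,0) -> (1,3): empty -> OK
  offset (0,1) -> (1,4): empty -> OK
  offset (1,0) -> (2,3): empty -> OK
  offset (2,0) -> (3,3): empty -> OK
All cells valid: yes

Answer: yes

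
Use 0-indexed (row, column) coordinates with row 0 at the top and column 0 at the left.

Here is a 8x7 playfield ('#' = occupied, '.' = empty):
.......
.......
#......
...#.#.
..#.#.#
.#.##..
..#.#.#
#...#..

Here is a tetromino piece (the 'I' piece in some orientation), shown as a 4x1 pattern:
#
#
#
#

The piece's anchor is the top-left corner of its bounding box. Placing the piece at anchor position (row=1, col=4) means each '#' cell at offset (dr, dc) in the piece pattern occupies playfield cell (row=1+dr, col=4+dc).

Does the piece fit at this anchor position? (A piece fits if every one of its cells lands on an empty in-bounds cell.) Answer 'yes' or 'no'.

Check each piece cell at anchor (1, 4):
  offset (0,0) -> (1,4): empty -> OK
  offset (1,0) -> (2,4): empty -> OK
  offset (2,0) -> (3,4): empty -> OK
  offset (3,0) -> (4,4): occupied ('#') -> FAIL
All cells valid: no

Answer: no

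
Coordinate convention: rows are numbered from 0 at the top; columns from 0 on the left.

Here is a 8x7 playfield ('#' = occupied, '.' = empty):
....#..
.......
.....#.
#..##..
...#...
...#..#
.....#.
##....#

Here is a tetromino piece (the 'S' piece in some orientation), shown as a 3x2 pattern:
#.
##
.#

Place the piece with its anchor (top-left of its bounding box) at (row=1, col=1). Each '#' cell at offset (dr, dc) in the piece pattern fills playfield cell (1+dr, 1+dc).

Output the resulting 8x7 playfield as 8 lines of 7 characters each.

Answer: ....#..
.#.....
.##..#.
#.###..
...#...
...#..#
.....#.
##....#

Derivation:
Fill (1+0,1+0) = (1,1)
Fill (1+1,1+0) = (2,1)
Fill (1+1,1+1) = (2,2)
Fill (1+2,1+1) = (3,2)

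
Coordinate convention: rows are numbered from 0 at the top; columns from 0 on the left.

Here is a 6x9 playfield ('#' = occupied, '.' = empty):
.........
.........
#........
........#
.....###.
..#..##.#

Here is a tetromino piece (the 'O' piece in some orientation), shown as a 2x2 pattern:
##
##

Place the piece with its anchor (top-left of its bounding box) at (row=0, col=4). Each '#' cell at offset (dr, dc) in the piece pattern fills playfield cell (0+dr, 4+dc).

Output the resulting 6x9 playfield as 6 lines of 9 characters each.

Answer: ....##...
....##...
#........
........#
.....###.
..#..##.#

Derivation:
Fill (0+0,4+0) = (0,4)
Fill (0+0,4+1) = (0,5)
Fill (0+1,4+0) = (1,4)
Fill (0+1,4+1) = (1,5)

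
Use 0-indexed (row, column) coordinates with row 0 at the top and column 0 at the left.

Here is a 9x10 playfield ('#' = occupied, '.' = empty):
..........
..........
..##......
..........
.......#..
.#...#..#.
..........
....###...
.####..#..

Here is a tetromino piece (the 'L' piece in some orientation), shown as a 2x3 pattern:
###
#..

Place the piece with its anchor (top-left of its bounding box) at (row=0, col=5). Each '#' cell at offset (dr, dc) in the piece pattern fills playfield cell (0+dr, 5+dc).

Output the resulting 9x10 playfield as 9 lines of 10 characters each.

Answer: .....###..
.....#....
..##......
..........
.......#..
.#...#..#.
..........
....###...
.####..#..

Derivation:
Fill (0+0,5+0) = (0,5)
Fill (0+0,5+1) = (0,6)
Fill (0+0,5+2) = (0,7)
Fill (0+1,5+0) = (1,5)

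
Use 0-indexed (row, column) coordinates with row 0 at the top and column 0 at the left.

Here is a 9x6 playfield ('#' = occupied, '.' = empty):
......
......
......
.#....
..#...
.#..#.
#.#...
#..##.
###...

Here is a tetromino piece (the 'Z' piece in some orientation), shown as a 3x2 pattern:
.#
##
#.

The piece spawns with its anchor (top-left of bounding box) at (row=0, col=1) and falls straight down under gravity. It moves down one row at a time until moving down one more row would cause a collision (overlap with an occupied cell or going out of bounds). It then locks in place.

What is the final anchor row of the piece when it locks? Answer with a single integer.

Spawn at (row=0, col=1). Try each row:
  row 0: fits
  row 1: blocked -> lock at row 0

Answer: 0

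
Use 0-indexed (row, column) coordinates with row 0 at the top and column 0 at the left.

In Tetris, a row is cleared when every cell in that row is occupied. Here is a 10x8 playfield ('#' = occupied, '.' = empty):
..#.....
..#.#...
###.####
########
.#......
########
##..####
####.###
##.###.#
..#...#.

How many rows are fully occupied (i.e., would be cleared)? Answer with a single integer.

Answer: 2

Derivation:
Check each row:
  row 0: 7 empty cells -> not full
  row 1: 6 empty cells -> not full
  row 2: 1 empty cell -> not full
  row 3: 0 empty cells -> FULL (clear)
  row 4: 7 empty cells -> not full
  row 5: 0 empty cells -> FULL (clear)
  row 6: 2 empty cells -> not full
  row 7: 1 empty cell -> not full
  row 8: 2 empty cells -> not full
  row 9: 6 empty cells -> not full
Total rows cleared: 2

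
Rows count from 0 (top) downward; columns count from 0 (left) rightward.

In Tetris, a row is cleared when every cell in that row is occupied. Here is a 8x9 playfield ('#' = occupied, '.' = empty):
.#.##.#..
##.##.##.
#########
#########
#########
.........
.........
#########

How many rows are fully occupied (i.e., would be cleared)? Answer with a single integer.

Check each row:
  row 0: 5 empty cells -> not full
  row 1: 3 empty cells -> not full
  row 2: 0 empty cells -> FULL (clear)
  row 3: 0 empty cells -> FULL (clear)
  row 4: 0 empty cells -> FULL (clear)
  row 5: 9 empty cells -> not full
  row 6: 9 empty cells -> not full
  row 7: 0 empty cells -> FULL (clear)
Total rows cleared: 4

Answer: 4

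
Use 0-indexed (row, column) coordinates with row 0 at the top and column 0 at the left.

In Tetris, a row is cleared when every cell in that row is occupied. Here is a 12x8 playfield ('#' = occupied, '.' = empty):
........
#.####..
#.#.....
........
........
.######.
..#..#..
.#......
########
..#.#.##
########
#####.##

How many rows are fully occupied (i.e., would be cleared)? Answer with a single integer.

Check each row:
  row 0: 8 empty cells -> not full
  row 1: 3 empty cells -> not full
  row 2: 6 empty cells -> not full
  row 3: 8 empty cells -> not full
  row 4: 8 empty cells -> not full
  row 5: 2 empty cells -> not full
  row 6: 6 empty cells -> not full
  row 7: 7 empty cells -> not full
  row 8: 0 empty cells -> FULL (clear)
  row 9: 4 empty cells -> not full
  row 10: 0 empty cells -> FULL (clear)
  row 11: 1 empty cell -> not full
Total rows cleared: 2

Answer: 2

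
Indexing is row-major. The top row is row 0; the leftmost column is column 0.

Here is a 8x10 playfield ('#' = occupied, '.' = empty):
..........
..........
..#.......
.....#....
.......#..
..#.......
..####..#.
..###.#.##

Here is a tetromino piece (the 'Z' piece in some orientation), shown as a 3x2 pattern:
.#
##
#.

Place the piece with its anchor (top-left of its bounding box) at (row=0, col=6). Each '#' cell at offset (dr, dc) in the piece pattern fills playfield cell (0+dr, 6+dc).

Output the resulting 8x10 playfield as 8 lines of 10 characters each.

Fill (0+0,6+1) = (0,7)
Fill (0+1,6+0) = (1,6)
Fill (0+1,6+1) = (1,7)
Fill (0+2,6+0) = (2,6)

Answer: .......#..
......##..
..#...#...
.....#....
.......#..
..#.......
..####..#.
..###.#.##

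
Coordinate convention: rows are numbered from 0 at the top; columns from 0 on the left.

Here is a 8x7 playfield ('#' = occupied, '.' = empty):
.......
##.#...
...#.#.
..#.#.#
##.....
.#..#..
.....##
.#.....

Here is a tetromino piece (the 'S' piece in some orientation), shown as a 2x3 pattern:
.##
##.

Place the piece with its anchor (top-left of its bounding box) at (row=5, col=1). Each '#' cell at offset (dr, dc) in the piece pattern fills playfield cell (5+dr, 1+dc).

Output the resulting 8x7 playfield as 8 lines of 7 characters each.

Fill (5+0,1+1) = (5,2)
Fill (5+0,1+2) = (5,3)
Fill (5+1,1+0) = (6,1)
Fill (5+1,1+1) = (6,2)

Answer: .......
##.#...
...#.#.
..#.#.#
##.....
.####..
.##..##
.#.....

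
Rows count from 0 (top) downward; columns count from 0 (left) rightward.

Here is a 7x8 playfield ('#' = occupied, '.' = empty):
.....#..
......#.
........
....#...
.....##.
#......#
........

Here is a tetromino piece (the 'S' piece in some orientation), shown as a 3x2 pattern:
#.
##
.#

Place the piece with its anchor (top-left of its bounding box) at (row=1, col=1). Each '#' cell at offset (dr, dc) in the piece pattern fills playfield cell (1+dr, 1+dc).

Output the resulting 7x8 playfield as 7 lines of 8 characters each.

Answer: .....#..
.#....#.
.##.....
..#.#...
.....##.
#......#
........

Derivation:
Fill (1+0,1+0) = (1,1)
Fill (1+1,1+0) = (2,1)
Fill (1+1,1+1) = (2,2)
Fill (1+2,1+1) = (3,2)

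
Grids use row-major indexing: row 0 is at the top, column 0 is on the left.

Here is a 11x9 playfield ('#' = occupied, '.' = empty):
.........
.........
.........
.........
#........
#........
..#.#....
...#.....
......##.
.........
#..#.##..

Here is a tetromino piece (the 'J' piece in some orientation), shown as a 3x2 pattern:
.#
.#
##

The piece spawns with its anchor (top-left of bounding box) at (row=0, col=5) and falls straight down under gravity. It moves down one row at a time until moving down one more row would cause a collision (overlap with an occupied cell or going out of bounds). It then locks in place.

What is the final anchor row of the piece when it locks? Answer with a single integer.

Spawn at (row=0, col=5). Try each row:
  row 0: fits
  row 1: fits
  row 2: fits
  row 3: fits
  row 4: fits
  row 5: fits
  row 6: blocked -> lock at row 5

Answer: 5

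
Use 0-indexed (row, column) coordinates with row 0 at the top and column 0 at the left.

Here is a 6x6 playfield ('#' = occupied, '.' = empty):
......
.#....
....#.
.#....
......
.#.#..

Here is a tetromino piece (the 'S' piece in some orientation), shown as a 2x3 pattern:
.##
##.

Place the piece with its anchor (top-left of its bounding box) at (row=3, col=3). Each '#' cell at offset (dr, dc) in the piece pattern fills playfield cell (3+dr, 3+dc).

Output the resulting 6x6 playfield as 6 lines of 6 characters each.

Fill (3+0,3+1) = (3,4)
Fill (3+0,3+2) = (3,5)
Fill (3+1,3+0) = (4,3)
Fill (3+1,3+1) = (4,4)

Answer: ......
.#....
....#.
.#..##
...##.
.#.#..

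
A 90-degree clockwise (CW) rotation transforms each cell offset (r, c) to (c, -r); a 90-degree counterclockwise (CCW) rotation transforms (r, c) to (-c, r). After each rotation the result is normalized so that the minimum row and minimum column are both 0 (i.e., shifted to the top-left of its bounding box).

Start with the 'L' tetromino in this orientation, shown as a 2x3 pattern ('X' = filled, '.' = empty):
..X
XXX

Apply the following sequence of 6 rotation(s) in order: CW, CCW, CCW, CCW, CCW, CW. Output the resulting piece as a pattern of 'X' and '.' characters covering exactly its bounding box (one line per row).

Start:
..X
XXX
After rotation 1 (CW):
X.
X.
XX
After rotation 2 (CCW):
..X
XXX
After rotation 3 (CCW):
XX
.X
.X
After rotation 4 (CCW):
XXX
X..
After rotation 5 (CCW):
X.
X.
XX
After rotation 6 (CW):
XXX
X..

Answer: XXX
X..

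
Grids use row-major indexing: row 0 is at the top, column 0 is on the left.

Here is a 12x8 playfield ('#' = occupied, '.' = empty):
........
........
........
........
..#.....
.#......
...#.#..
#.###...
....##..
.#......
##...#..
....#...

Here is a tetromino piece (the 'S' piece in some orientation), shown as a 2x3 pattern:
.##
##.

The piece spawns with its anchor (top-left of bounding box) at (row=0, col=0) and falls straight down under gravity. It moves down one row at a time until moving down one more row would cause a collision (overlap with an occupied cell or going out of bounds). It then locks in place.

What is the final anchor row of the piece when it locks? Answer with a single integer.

Answer: 3

Derivation:
Spawn at (row=0, col=0). Try each row:
  row 0: fits
  row 1: fits
  row 2: fits
  row 3: fits
  row 4: blocked -> lock at row 3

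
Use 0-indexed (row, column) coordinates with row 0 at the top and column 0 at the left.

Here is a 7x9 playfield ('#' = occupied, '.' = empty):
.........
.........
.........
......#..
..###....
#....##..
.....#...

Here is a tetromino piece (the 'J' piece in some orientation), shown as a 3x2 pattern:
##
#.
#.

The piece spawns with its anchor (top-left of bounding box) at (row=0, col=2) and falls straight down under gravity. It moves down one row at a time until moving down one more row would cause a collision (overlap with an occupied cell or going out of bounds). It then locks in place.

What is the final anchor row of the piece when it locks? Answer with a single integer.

Spawn at (row=0, col=2). Try each row:
  row 0: fits
  row 1: fits
  row 2: blocked -> lock at row 1

Answer: 1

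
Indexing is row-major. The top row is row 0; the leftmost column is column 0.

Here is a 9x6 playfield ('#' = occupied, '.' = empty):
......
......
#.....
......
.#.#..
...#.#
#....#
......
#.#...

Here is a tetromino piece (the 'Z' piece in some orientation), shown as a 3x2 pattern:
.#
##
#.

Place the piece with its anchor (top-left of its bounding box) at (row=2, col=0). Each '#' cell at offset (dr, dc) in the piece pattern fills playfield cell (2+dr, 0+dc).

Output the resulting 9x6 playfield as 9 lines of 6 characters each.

Fill (2+0,0+1) = (2,1)
Fill (2+1,0+0) = (3,0)
Fill (2+1,0+1) = (3,1)
Fill (2+2,0+0) = (4,0)

Answer: ......
......
##....
##....
##.#..
...#.#
#....#
......
#.#...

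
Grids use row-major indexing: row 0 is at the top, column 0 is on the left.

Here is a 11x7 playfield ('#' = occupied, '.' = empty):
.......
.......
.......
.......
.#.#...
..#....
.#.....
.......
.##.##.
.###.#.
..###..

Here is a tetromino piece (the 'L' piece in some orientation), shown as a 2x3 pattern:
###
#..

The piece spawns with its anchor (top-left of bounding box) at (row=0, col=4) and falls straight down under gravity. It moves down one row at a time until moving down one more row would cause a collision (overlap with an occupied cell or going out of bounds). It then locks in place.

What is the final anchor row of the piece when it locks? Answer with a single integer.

Answer: 6

Derivation:
Spawn at (row=0, col=4). Try each row:
  row 0: fits
  row 1: fits
  row 2: fits
  row 3: fits
  row 4: fits
  row 5: fits
  row 6: fits
  row 7: blocked -> lock at row 6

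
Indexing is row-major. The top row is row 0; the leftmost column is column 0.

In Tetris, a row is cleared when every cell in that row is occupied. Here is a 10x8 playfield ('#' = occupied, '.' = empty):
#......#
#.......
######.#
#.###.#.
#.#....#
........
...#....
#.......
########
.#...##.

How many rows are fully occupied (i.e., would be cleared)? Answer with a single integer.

Answer: 1

Derivation:
Check each row:
  row 0: 6 empty cells -> not full
  row 1: 7 empty cells -> not full
  row 2: 1 empty cell -> not full
  row 3: 3 empty cells -> not full
  row 4: 5 empty cells -> not full
  row 5: 8 empty cells -> not full
  row 6: 7 empty cells -> not full
  row 7: 7 empty cells -> not full
  row 8: 0 empty cells -> FULL (clear)
  row 9: 5 empty cells -> not full
Total rows cleared: 1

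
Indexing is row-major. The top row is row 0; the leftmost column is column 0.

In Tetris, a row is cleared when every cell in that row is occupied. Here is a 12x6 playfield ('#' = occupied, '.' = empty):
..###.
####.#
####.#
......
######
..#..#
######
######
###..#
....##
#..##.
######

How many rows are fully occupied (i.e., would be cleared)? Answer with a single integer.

Answer: 4

Derivation:
Check each row:
  row 0: 3 empty cells -> not full
  row 1: 1 empty cell -> not full
  row 2: 1 empty cell -> not full
  row 3: 6 empty cells -> not full
  row 4: 0 empty cells -> FULL (clear)
  row 5: 4 empty cells -> not full
  row 6: 0 empty cells -> FULL (clear)
  row 7: 0 empty cells -> FULL (clear)
  row 8: 2 empty cells -> not full
  row 9: 4 empty cells -> not full
  row 10: 3 empty cells -> not full
  row 11: 0 empty cells -> FULL (clear)
Total rows cleared: 4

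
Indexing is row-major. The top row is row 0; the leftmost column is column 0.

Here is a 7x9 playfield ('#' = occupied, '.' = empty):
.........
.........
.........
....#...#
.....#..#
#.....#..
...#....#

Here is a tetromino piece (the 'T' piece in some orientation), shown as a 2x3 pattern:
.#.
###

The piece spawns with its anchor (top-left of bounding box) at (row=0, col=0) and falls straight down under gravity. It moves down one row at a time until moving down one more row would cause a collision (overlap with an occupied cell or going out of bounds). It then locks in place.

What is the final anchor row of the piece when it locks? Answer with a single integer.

Spawn at (row=0, col=0). Try each row:
  row 0: fits
  row 1: fits
  row 2: fits
  row 3: fits
  row 4: blocked -> lock at row 3

Answer: 3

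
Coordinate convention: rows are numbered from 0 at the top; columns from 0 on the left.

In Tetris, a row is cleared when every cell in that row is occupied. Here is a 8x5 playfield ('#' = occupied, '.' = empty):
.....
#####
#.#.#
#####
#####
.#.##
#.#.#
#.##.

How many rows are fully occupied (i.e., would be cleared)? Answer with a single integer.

Check each row:
  row 0: 5 empty cells -> not full
  row 1: 0 empty cells -> FULL (clear)
  row 2: 2 empty cells -> not full
  row 3: 0 empty cells -> FULL (clear)
  row 4: 0 empty cells -> FULL (clear)
  row 5: 2 empty cells -> not full
  row 6: 2 empty cells -> not full
  row 7: 2 empty cells -> not full
Total rows cleared: 3

Answer: 3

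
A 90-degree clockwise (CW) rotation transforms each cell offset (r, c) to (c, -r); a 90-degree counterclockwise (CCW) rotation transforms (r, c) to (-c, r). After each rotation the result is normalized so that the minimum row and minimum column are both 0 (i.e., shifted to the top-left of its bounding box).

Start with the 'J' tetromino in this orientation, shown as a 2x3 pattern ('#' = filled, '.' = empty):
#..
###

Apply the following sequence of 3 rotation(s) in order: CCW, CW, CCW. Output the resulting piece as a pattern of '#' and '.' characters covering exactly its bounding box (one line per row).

Answer: .#
.#
##

Derivation:
Start:
#..
###
After rotation 1 (CCW):
.#
.#
##
After rotation 2 (CW):
#..
###
After rotation 3 (CCW):
.#
.#
##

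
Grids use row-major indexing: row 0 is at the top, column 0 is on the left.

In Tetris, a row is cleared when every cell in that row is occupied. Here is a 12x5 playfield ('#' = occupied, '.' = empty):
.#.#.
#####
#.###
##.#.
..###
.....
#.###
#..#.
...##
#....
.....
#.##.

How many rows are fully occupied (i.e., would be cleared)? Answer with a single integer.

Answer: 1

Derivation:
Check each row:
  row 0: 3 empty cells -> not full
  row 1: 0 empty cells -> FULL (clear)
  row 2: 1 empty cell -> not full
  row 3: 2 empty cells -> not full
  row 4: 2 empty cells -> not full
  row 5: 5 empty cells -> not full
  row 6: 1 empty cell -> not full
  row 7: 3 empty cells -> not full
  row 8: 3 empty cells -> not full
  row 9: 4 empty cells -> not full
  row 10: 5 empty cells -> not full
  row 11: 2 empty cells -> not full
Total rows cleared: 1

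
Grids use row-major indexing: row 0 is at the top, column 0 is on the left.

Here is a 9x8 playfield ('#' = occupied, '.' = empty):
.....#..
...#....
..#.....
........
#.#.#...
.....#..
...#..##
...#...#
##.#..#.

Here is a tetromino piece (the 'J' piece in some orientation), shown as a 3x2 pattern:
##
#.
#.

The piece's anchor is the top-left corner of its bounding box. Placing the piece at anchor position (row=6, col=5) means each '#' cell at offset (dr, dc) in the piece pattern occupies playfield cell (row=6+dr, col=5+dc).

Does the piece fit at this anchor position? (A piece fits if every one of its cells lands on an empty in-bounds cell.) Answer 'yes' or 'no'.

Answer: no

Derivation:
Check each piece cell at anchor (6, 5):
  offset (0,0) -> (6,5): empty -> OK
  offset (0,1) -> (6,6): occupied ('#') -> FAIL
  offset (1,0) -> (7,5): empty -> OK
  offset (2,0) -> (8,5): empty -> OK
All cells valid: no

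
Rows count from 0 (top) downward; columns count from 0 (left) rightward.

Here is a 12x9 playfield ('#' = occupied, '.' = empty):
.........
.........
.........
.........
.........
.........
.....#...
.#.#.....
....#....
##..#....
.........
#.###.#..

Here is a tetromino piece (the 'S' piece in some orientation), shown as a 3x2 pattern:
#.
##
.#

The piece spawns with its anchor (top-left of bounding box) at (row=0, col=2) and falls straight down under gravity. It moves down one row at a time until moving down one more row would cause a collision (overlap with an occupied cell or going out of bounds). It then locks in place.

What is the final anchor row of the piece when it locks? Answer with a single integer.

Spawn at (row=0, col=2). Try each row:
  row 0: fits
  row 1: fits
  row 2: fits
  row 3: fits
  row 4: fits
  row 5: blocked -> lock at row 4

Answer: 4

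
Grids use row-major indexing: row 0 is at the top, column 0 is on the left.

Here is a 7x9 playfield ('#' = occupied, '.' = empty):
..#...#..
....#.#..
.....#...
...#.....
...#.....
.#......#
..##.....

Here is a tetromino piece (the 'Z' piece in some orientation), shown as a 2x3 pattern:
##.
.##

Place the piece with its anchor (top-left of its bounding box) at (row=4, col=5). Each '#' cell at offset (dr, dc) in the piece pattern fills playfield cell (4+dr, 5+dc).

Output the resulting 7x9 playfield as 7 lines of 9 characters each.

Answer: ..#...#..
....#.#..
.....#...
...#.....
...#.##..
.#....###
..##.....

Derivation:
Fill (4+0,5+0) = (4,5)
Fill (4+0,5+1) = (4,6)
Fill (4+1,5+1) = (5,6)
Fill (4+1,5+2) = (5,7)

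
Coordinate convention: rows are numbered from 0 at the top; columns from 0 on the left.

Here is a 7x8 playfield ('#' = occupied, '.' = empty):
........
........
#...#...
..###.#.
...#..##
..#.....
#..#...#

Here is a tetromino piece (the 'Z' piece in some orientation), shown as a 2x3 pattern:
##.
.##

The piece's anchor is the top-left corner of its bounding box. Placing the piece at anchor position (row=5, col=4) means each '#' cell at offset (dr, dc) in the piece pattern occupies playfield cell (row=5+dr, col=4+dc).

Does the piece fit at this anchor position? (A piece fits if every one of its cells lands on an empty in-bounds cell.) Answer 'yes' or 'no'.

Answer: yes

Derivation:
Check each piece cell at anchor (5, 4):
  offset (0,0) -> (5,4): empty -> OK
  offset (0,1) -> (5,5): empty -> OK
  offset (1,1) -> (6,5): empty -> OK
  offset (1,2) -> (6,6): empty -> OK
All cells valid: yes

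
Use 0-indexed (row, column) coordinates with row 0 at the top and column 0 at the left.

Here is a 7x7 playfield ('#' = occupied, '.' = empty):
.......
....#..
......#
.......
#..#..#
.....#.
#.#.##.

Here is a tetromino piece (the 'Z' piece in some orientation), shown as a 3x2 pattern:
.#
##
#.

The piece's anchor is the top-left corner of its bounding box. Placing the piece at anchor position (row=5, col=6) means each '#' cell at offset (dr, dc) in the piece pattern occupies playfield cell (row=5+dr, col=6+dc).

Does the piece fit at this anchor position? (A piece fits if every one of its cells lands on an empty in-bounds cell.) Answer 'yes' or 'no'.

Check each piece cell at anchor (5, 6):
  offset (0,1) -> (5,7): out of bounds -> FAIL
  offset (1,0) -> (6,6): empty -> OK
  offset (1,1) -> (6,7): out of bounds -> FAIL
  offset (2,0) -> (7,6): out of bounds -> FAIL
All cells valid: no

Answer: no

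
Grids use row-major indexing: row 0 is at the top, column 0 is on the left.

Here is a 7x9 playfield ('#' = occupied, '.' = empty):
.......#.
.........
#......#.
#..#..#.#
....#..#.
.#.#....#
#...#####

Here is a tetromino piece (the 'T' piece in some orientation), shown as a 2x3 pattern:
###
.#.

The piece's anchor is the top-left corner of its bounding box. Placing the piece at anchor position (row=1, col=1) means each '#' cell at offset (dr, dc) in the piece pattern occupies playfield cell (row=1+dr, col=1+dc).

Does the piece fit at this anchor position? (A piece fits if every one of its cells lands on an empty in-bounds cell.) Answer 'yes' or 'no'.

Answer: yes

Derivation:
Check each piece cell at anchor (1, 1):
  offset (0,0) -> (1,1): empty -> OK
  offset (0,1) -> (1,2): empty -> OK
  offset (0,2) -> (1,3): empty -> OK
  offset (1,1) -> (2,2): empty -> OK
All cells valid: yes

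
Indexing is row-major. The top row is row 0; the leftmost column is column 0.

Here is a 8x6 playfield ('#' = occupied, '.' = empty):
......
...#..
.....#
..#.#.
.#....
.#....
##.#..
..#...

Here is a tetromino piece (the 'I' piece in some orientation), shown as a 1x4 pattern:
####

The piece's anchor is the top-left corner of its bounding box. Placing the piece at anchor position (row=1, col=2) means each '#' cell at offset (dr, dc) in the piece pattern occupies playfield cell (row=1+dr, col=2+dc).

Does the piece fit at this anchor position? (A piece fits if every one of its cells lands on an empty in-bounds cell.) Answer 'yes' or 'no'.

Check each piece cell at anchor (1, 2):
  offset (0,0) -> (1,2): empty -> OK
  offset (0,1) -> (1,3): occupied ('#') -> FAIL
  offset (0,2) -> (1,4): empty -> OK
  offset (0,3) -> (1,5): empty -> OK
All cells valid: no

Answer: no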